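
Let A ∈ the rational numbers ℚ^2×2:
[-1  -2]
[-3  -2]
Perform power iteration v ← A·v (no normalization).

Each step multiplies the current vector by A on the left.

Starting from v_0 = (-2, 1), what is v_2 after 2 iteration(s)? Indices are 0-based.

v_0 = (-2, 1).
v_1 = A·v_0 = (0, 4).
v_2 = A·v_1 = (-8, -8).

v_2 = (-8, -8)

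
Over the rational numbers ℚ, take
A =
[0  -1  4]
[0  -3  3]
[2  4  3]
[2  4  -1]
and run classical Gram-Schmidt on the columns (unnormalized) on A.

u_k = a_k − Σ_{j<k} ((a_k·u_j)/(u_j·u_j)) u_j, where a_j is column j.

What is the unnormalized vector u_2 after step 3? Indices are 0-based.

Step 1: u_0 = a_0 = (0, 0, 2, 2).
Step 2: u_1 = a_1 − (2)·u_0 = (-1, -3, 0, 0).
Step 3: u_2 = a_2 − (1/2)·u_0 − (-13/10)·u_1 = (27/10, -9/10, 2, -2).

u_2 = (27/10, -9/10, 2, -2)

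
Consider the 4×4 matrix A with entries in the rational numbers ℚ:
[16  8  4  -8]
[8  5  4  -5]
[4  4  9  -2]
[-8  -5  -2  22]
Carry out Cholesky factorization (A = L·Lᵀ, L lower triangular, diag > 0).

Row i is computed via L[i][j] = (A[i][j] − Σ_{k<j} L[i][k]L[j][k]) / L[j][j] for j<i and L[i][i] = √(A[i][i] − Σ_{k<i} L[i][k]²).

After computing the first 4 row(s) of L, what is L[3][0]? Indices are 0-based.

Step 1: L[0][0] = √(16) = 4.
  L[1][0] = (8) / L[0][0] = 2.
Step 2: L[1][1] = √(1) = 1.
  L[2][0] = (4) / L[0][0] = 1.
  L[2][1] = (2) / L[1][1] = 2.
Step 3: L[2][2] = √(4) = 2.
  L[3][0] = (-8) / L[0][0] = -2.
  L[3][1] = (-1) / L[1][1] = -1.
  L[3][2] = (2) / L[2][2] = 1.
Step 4: L[3][3] = √(16) = 4.

L[3][0] = -2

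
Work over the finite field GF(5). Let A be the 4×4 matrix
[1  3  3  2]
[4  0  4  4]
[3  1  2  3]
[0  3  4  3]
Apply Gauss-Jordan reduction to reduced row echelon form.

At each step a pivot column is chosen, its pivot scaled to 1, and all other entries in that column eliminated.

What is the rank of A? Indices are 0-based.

pivot(0,0)=1: scale R0 → (1, 3, 3, 2)
  clear (1,0): R1 −= (4)R0 → (0, 3, 2, 1)
  clear (2,0): R2 −= (3)R0 → (0, 2, 3, 2)
pivot(1,1)=3: scale R1 → (0, 1, 4, 2)
  clear (0,1): R0 −= (3)R1 → (1, 0, 1, 1)
  clear (2,1): R2 −= (2)R1 → (0, 0, 0, 3)
  clear (3,1): R3 −= (3)R1 → (0, 0, 2, 2)
pivot(2,2): swap R2↔R3
pivot(2,2)=2: scale R2 → (0, 0, 1, 1)
  clear (0,2): R0 −= (1)R2 → (1, 0, 0, 0)
  clear (1,2): R1 −= (4)R2 → (0, 1, 0, 3)
pivot(3,3)=3: scale R3 → (0, 0, 0, 1)
  clear (1,3): R1 −= (3)R3 → (0, 1, 0, 0)
  clear (2,3): R2 −= (1)R3 → (0, 0, 1, 0)

rank = 4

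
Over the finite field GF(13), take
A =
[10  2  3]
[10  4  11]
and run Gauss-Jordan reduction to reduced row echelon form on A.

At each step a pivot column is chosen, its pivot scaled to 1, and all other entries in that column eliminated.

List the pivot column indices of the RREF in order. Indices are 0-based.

pivot columns: 0, 1

[1] R0 /= 10  ⇒  (1, 8, 12)
     R1 -= 10·R0  ⇒  (0, 2, 8)
[2] R1 /= 2  ⇒  (0, 1, 4)
     R0 -= 8·R1  ⇒  (1, 0, 6)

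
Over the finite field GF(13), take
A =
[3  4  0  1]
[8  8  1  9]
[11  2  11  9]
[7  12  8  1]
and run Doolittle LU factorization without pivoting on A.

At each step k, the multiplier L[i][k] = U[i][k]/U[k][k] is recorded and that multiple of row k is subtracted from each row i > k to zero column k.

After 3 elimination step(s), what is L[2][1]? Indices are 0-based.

Step 1: pivot at (0,0) is 3.
  row1 ← row1 − (7)·row0  ⇒  L[1][0]=7, U row1=(0, 6, 1, 2)
  row2 ← row2 − (8)·row0  ⇒  L[2][0]=8, U row2=(0, 9, 11, 1)
  row3 ← row3 − (11)·row0  ⇒  L[3][0]=11, U row3=(0, 7, 8, 3)
Step 2: pivot at (1,1) is 6.
  row2 ← row2 − (8)·row1  ⇒  L[2][1]=8, U row2=(0, 0, 3, 11)
  row3 ← row3 − (12)·row1  ⇒  L[3][1]=12, U row3=(0, 0, 9, 5)
Step 3: pivot at (2,2) is 3.
  row3 ← row3 − (3)·row2  ⇒  L[3][2]=3, U row3=(0, 0, 0, 11)

L[2][1] = 8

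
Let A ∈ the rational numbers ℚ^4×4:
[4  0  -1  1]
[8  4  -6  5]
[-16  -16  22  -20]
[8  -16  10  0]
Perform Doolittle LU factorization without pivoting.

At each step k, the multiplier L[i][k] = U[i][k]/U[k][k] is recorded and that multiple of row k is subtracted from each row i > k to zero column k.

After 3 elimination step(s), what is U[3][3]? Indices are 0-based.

[col 0] pivot 4
  R1 -= 2*R0 → (0, 4, -4, 3)  (L[1][0] := 2)
  R2 -= -4*R0 → (0, -16, 18, -16)  (L[2][0] := -4)
  R3 -= 2*R0 → (0, -16, 12, -2)  (L[3][0] := 2)
[col 1] pivot 4
  R2 -= -4*R1 → (0, 0, 2, -4)  (L[2][1] := -4)
  R3 -= -4*R1 → (0, 0, -4, 10)  (L[3][1] := -4)
[col 2] pivot 2
  R3 -= -2*R2 → (0, 0, 0, 2)  (L[3][2] := -2)

U[3][3] = 2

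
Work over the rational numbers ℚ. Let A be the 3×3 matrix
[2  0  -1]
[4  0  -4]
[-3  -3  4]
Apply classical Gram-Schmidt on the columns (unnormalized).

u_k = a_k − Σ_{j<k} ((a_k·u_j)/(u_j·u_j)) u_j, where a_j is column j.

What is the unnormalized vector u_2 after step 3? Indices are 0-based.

Step 1: u_0 = a_0 = (2, 4, -3).
Step 2: u_1 = a_1 − (9/29)·u_0 = (-18/29, -36/29, -60/29).
Step 3: u_2 = a_2 − (-30/29)·u_0 − (-13/30)·u_1 = (4/5, -2/5, 0).

u_2 = (4/5, -2/5, 0)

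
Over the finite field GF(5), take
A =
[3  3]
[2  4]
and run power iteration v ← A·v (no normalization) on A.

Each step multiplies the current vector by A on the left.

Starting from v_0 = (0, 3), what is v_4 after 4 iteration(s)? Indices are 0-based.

v_0 = (0, 3).
v_1 = A·v_0 = (4, 2).
v_2 = A·v_1 = (3, 1).
v_3 = A·v_2 = (2, 0).
v_4 = A·v_3 = (1, 4).

v_4 = (1, 4)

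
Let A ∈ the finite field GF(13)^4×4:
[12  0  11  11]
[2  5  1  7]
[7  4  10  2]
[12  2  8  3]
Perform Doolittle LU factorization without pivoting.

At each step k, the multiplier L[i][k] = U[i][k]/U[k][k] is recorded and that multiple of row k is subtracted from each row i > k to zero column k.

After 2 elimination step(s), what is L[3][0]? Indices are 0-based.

L[3][0] = 1

Step 1: pivot at (0,0) is 12.
  row1 ← row1 − (11)·row0  ⇒  L[1][0]=11, U row1=(0, 5, 10, 3)
  row2 ← row2 − (6)·row0  ⇒  L[2][0]=6, U row2=(0, 4, 9, 1)
  row3 ← row3 − (1)·row0  ⇒  L[3][0]=1, U row3=(0, 2, 10, 5)
Step 2: pivot at (1,1) is 5.
  row2 ← row2 − (6)·row1  ⇒  L[2][1]=6, U row2=(0, 0, 1, 9)
  row3 ← row3 − (3)·row1  ⇒  L[3][1]=3, U row3=(0, 0, 6, 9)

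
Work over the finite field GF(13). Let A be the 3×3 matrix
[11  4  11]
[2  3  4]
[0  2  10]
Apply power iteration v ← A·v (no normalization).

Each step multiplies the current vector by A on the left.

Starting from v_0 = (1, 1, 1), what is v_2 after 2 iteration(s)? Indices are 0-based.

v_2 = (12, 10, 8)

v_0 = (1, 1, 1).
v_1 = A·v_0 = (0, 9, 12).
v_2 = A·v_1 = (12, 10, 8).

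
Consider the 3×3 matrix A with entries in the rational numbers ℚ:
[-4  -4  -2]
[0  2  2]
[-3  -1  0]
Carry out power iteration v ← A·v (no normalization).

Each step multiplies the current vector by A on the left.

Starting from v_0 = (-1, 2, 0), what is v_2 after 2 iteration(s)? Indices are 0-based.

v_0 = (-1, 2, 0).
v_1 = A·v_0 = (-4, 4, 1).
v_2 = A·v_1 = (-2, 10, 8).

v_2 = (-2, 10, 8)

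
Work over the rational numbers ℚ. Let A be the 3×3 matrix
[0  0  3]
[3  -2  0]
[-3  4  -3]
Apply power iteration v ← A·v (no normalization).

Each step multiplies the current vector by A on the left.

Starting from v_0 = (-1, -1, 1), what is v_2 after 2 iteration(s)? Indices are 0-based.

v_0 = (-1, -1, 1).
v_1 = A·v_0 = (3, -1, -4).
v_2 = A·v_1 = (-12, 11, -1).

v_2 = (-12, 11, -1)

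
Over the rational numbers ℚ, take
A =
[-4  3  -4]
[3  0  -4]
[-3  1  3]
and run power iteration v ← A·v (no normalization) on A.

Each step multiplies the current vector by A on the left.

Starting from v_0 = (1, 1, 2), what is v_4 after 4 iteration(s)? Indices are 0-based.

v_4 = (601, -1031, 866)

v_0 = (1, 1, 2).
v_1 = A·v_0 = (-9, -5, 4).
v_2 = A·v_1 = (5, -43, 34).
v_3 = A·v_2 = (-285, -121, 44).
v_4 = A·v_3 = (601, -1031, 866).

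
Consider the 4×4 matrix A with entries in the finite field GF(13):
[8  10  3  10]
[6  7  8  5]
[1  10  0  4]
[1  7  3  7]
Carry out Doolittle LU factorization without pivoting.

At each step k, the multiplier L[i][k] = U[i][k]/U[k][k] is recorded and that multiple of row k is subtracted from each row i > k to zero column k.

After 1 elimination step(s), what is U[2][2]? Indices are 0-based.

Step 1: pivot at (0,0) is 8.
  row1 ← row1 − (4)·row0  ⇒  L[1][0]=4, U row1=(0, 6, 9, 4)
  row2 ← row2 − (5)·row0  ⇒  L[2][0]=5, U row2=(0, 12, 11, 6)
  row3 ← row3 − (5)·row0  ⇒  L[3][0]=5, U row3=(0, 9, 1, 9)

U[2][2] = 11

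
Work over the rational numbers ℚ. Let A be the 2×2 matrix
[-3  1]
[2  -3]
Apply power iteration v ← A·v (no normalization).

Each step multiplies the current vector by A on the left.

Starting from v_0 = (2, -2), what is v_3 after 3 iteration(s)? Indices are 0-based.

v_3 = (-148, 206)

v_0 = (2, -2).
v_1 = A·v_0 = (-8, 10).
v_2 = A·v_1 = (34, -46).
v_3 = A·v_2 = (-148, 206).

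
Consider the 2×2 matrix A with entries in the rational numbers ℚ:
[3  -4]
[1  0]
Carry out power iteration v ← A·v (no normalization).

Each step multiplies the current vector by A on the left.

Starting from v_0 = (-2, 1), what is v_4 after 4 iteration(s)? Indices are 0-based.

v_0 = (-2, 1).
v_1 = A·v_0 = (-10, -2).
v_2 = A·v_1 = (-22, -10).
v_3 = A·v_2 = (-26, -22).
v_4 = A·v_3 = (10, -26).

v_4 = (10, -26)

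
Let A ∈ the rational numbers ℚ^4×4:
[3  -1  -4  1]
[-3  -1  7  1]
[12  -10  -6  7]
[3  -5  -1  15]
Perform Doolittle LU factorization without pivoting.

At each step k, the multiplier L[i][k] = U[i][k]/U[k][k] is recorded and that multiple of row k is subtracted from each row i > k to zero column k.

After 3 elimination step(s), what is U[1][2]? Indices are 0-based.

U[1][2] = 3

[col 0] pivot 3
  R1 -= -1*R0 → (0, -2, 3, 2)  (L[1][0] := -1)
  R2 -= 4*R0 → (0, -6, 10, 3)  (L[2][0] := 4)
  R3 -= 1*R0 → (0, -4, 3, 14)  (L[3][0] := 1)
[col 1] pivot -2
  R2 -= 3*R1 → (0, 0, 1, -3)  (L[2][1] := 3)
  R3 -= 2*R1 → (0, 0, -3, 10)  (L[3][1] := 2)
[col 2] pivot 1
  R3 -= -3*R2 → (0, 0, 0, 1)  (L[3][2] := -3)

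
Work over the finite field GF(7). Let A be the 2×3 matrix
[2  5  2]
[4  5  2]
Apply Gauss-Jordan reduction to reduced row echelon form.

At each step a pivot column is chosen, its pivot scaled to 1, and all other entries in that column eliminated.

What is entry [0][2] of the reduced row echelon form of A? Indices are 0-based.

[1] R0 /= 2  ⇒  (1, 6, 1)
     R1 -= 4·R0  ⇒  (0, 2, 5)
[2] R1 /= 2  ⇒  (0, 1, 6)
     R0 -= 6·R1  ⇒  (1, 0, 0)

M[0][2] = 0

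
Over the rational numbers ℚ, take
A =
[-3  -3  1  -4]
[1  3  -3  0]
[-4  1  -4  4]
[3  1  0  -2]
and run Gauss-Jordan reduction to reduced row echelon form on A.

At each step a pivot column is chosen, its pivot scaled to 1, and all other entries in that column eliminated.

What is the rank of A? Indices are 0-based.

rank = 4

[1] R0 /= -3  ⇒  (1, 1, -1/3, 4/3)
     R1 -= 1·R0  ⇒  (0, 2, -8/3, -4/3)
     R2 -= -4·R0  ⇒  (0, 5, -16/3, 28/3)
     R3 -= 3·R0  ⇒  (0, -2, 1, -6)
[2] R1 /= 2  ⇒  (0, 1, -4/3, -2/3)
     R0 -= 1·R1  ⇒  (1, 0, 1, 2)
     R2 -= 5·R1  ⇒  (0, 0, 4/3, 38/3)
     R3 -= -2·R1  ⇒  (0, 0, -5/3, -22/3)
[3] R2 /= 4/3  ⇒  (0, 0, 1, 19/2)
     R0 -= 1·R2  ⇒  (1, 0, 0, -15/2)
     R1 -= -4/3·R2  ⇒  (0, 1, 0, 12)
     R3 -= -5/3·R2  ⇒  (0, 0, 0, 17/2)
[4] R3 /= 17/2  ⇒  (0, 0, 0, 1)
     R0 -= -15/2·R3  ⇒  (1, 0, 0, 0)
     R1 -= 12·R3  ⇒  (0, 1, 0, 0)
     R2 -= 19/2·R3  ⇒  (0, 0, 1, 0)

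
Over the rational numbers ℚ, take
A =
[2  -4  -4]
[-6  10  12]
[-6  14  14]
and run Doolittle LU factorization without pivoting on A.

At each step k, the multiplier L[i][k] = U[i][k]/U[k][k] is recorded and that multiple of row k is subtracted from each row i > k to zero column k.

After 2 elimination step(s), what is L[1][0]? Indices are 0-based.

L[1][0] = -3

Step 1: pivot at (0,0) is 2.
  row1 ← row1 − (-3)·row0  ⇒  L[1][0]=-3, U row1=(0, -2, 0)
  row2 ← row2 − (-3)·row0  ⇒  L[2][0]=-3, U row2=(0, 2, 2)
Step 2: pivot at (1,1) is -2.
  row2 ← row2 − (-1)·row1  ⇒  L[2][1]=-1, U row2=(0, 0, 2)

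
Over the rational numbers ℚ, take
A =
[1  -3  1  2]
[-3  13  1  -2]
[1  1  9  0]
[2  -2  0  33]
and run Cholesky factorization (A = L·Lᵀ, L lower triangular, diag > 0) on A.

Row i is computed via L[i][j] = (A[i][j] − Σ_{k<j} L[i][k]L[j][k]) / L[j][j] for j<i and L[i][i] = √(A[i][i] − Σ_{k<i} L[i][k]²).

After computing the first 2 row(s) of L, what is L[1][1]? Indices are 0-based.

L[1][1] = 2

Step 1: L[0][0] = √(1) = 1.
  L[1][0] = (-3) / L[0][0] = -3.
Step 2: L[1][1] = √(4) = 2.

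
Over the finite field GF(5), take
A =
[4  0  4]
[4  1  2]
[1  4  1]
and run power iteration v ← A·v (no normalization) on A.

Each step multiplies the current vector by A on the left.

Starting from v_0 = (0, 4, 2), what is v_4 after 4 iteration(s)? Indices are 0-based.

v_4 = (1, 2, 1)

v_0 = (0, 4, 2).
v_1 = A·v_0 = (3, 3, 3).
v_2 = A·v_1 = (4, 1, 3).
v_3 = A·v_2 = (3, 3, 1).
v_4 = A·v_3 = (1, 2, 1).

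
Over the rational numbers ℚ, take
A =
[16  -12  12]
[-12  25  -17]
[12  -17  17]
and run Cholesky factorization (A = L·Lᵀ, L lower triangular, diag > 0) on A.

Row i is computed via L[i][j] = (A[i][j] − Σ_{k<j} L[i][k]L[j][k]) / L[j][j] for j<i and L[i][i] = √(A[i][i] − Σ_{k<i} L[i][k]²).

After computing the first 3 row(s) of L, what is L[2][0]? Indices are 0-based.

Step 1: L[0][0] = √(16) = 4.
  L[1][0] = (-12) / L[0][0] = -3.
Step 2: L[1][1] = √(16) = 4.
  L[2][0] = (12) / L[0][0] = 3.
  L[2][1] = (-8) / L[1][1] = -2.
Step 3: L[2][2] = √(4) = 2.

L[2][0] = 3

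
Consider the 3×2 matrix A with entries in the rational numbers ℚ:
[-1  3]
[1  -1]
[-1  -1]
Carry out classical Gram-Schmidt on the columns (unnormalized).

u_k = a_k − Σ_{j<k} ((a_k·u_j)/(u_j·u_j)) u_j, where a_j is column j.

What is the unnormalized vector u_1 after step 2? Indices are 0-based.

Step 1: u_0 = a_0 = (-1, 1, -1).
Step 2: u_1 = a_1 − (-1)·u_0 = (2, 0, -2).

u_1 = (2, 0, -2)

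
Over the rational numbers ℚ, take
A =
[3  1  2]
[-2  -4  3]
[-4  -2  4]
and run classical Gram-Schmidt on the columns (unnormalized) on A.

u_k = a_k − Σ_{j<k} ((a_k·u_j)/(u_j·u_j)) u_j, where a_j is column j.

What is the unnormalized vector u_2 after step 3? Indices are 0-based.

Step 1: u_0 = a_0 = (3, -2, -4).
Step 2: u_1 = a_1 − (19/29)·u_0 = (-28/29, -78/29, 18/29).
Step 3: u_2 = a_2 − (-16/29)·u_0 − (-109/124)·u_1 = (87/31, -29/62, 145/62).

u_2 = (87/31, -29/62, 145/62)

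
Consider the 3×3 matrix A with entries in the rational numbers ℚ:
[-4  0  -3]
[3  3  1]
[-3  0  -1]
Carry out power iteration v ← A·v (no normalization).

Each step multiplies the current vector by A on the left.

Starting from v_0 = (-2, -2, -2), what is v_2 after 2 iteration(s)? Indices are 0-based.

v_0 = (-2, -2, -2).
v_1 = A·v_0 = (14, -14, 8).
v_2 = A·v_1 = (-80, 8, -50).

v_2 = (-80, 8, -50)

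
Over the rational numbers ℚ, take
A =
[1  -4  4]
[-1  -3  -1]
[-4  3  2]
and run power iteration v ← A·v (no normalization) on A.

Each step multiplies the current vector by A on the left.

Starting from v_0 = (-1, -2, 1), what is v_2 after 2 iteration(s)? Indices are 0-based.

v_2 = (-13, -29, -26)

v_0 = (-1, -2, 1).
v_1 = A·v_0 = (11, 6, 0).
v_2 = A·v_1 = (-13, -29, -26).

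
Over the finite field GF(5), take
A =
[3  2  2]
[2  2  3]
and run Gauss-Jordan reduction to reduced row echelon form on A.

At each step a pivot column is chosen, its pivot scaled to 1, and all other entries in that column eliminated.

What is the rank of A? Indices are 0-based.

rank = 2

pivot(0,0)=3: scale R0 → (1, 4, 4)
  clear (1,0): R1 −= (2)R0 → (0, 4, 0)
pivot(1,1)=4: scale R1 → (0, 1, 0)
  clear (0,1): R0 −= (4)R1 → (1, 0, 4)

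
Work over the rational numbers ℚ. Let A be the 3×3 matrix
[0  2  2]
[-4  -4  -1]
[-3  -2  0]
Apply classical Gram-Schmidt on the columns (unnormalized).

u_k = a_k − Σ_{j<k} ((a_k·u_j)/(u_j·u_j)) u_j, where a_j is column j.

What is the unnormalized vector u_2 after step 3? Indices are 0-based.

Step 1: u_0 = a_0 = (0, -4, -3).
Step 2: u_1 = a_1 − (22/25)·u_0 = (2, -12/25, 16/25).
Step 3: u_2 = a_2 − (4/25)·u_0 − (28/29)·u_1 = (2/29, 3/29, -4/29).

u_2 = (2/29, 3/29, -4/29)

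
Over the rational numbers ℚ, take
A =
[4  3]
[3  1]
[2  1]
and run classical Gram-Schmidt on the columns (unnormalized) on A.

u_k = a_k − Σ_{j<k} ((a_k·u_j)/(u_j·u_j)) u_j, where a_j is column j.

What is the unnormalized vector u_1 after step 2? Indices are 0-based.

u_1 = (19/29, -22/29, -5/29)

Step 1: u_0 = a_0 = (4, 3, 2).
Step 2: u_1 = a_1 − (17/29)·u_0 = (19/29, -22/29, -5/29).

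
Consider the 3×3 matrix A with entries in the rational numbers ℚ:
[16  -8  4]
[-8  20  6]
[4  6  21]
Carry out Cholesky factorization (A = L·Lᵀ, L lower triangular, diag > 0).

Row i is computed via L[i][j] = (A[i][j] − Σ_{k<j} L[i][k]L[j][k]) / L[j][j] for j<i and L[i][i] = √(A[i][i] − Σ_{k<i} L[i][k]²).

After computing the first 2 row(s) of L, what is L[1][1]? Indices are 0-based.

L[1][1] = 4

Step 1: L[0][0] = √(16) = 4.
  L[1][0] = (-8) / L[0][0] = -2.
Step 2: L[1][1] = √(16) = 4.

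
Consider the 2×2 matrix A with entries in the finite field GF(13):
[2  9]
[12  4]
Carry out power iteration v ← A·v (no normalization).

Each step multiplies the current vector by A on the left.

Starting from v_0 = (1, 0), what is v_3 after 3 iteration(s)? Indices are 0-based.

v_0 = (1, 0).
v_1 = A·v_0 = (2, 12).
v_2 = A·v_1 = (8, 7).
v_3 = A·v_2 = (1, 7).

v_3 = (1, 7)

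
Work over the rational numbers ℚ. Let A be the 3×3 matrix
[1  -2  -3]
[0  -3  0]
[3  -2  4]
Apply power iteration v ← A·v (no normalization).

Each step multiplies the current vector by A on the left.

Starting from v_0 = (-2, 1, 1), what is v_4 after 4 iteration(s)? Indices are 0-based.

v_0 = (-2, 1, 1).
v_1 = A·v_0 = (-7, -3, -4).
v_2 = A·v_1 = (11, 9, -31).
v_3 = A·v_2 = (86, -27, -109).
v_4 = A·v_3 = (467, 81, -124).

v_4 = (467, 81, -124)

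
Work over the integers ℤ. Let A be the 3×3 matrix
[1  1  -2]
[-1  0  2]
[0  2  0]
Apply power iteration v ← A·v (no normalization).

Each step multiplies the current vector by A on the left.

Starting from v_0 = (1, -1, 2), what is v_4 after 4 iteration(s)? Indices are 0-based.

v_0 = (1, -1, 2).
v_1 = A·v_0 = (-4, 3, -2).
v_2 = A·v_1 = (3, 0, 6).
v_3 = A·v_2 = (-9, 9, 0).
v_4 = A·v_3 = (0, 9, 18).

v_4 = (0, 9, 18)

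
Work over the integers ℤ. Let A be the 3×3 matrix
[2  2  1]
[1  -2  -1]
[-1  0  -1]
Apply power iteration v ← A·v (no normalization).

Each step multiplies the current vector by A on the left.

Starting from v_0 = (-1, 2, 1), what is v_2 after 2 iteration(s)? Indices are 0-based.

v_0 = (-1, 2, 1).
v_1 = A·v_0 = (3, -6, 0).
v_2 = A·v_1 = (-6, 15, -3).

v_2 = (-6, 15, -3)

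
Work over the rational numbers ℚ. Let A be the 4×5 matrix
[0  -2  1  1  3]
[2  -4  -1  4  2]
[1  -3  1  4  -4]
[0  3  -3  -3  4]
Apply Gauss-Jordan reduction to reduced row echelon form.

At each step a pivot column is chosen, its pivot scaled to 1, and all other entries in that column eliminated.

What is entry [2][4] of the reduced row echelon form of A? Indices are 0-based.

M[2][4] = -4

step 1: exchange rows 0,1
step 1: normalize row 0 (÷2) = (1, -2, -1/2, 2, 1)
  row 2: subtract 1×row0 = (0, -1, 3/2, 2, -5)
step 2: normalize row 1 (÷-2) = (0, 1, -1/2, -1/2, -3/2)
  row 0: subtract -2×row1 = (1, 0, -3/2, 1, -2)
  row 2: subtract -1×row1 = (0, 0, 1, 3/2, -13/2)
  row 3: subtract 3×row1 = (0, 0, -3/2, -3/2, 17/2)
step 3: normalize row 2 (÷1) = (0, 0, 1, 3/2, -13/2)
  row 0: subtract -3/2×row2 = (1, 0, 0, 13/4, -47/4)
  row 1: subtract -1/2×row2 = (0, 1, 0, 1/4, -19/4)
  row 3: subtract -3/2×row2 = (0, 0, 0, 3/4, -5/4)
step 4: normalize row 3 (÷3/4) = (0, 0, 0, 1, -5/3)
  row 0: subtract 13/4×row3 = (1, 0, 0, 0, -19/3)
  row 1: subtract 1/4×row3 = (0, 1, 0, 0, -13/3)
  row 2: subtract 3/2×row3 = (0, 0, 1, 0, -4)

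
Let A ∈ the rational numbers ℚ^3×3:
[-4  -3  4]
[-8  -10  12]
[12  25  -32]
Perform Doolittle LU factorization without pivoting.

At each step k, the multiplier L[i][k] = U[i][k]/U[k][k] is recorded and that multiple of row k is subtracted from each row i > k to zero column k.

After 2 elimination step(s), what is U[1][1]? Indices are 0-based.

U[1][1] = -4

Step 1: pivot at (0,0) is -4.
  row1 ← row1 − (2)·row0  ⇒  L[1][0]=2, U row1=(0, -4, 4)
  row2 ← row2 − (-3)·row0  ⇒  L[2][0]=-3, U row2=(0, 16, -20)
Step 2: pivot at (1,1) is -4.
  row2 ← row2 − (-4)·row1  ⇒  L[2][1]=-4, U row2=(0, 0, -4)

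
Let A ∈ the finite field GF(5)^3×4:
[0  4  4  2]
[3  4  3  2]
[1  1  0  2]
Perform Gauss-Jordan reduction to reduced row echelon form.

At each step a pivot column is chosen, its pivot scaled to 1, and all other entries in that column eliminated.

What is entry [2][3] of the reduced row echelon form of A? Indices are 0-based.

step 1: exchange rows 0,1
step 1: normalize row 0 (÷3) = (1, 3, 1, 4)
  row 2: subtract 1×row0 = (0, 3, 4, 3)
step 2: normalize row 1 (÷4) = (0, 1, 1, 3)
  row 0: subtract 3×row1 = (1, 0, 3, 0)
  row 2: subtract 3×row1 = (0, 0, 1, 4)
step 3: normalize row 2 (÷1) = (0, 0, 1, 4)
  row 0: subtract 3×row2 = (1, 0, 0, 3)
  row 1: subtract 1×row2 = (0, 1, 0, 4)

M[2][3] = 4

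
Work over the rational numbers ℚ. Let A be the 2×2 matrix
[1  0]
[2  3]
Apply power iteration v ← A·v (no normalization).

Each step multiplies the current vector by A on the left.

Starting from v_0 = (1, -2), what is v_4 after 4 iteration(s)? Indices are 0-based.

v_4 = (1, -82)

v_0 = (1, -2).
v_1 = A·v_0 = (1, -4).
v_2 = A·v_1 = (1, -10).
v_3 = A·v_2 = (1, -28).
v_4 = A·v_3 = (1, -82).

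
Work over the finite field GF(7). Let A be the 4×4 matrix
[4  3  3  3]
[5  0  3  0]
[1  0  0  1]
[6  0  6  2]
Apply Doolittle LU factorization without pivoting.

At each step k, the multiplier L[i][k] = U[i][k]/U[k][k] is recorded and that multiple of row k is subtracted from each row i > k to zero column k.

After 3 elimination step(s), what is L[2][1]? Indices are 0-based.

k=0: U[0][0]=4
  eliminate (1,0): mult=3, new row 1: (0, 5, 1, 5); set L[1][0]=3
  eliminate (2,0): mult=2, new row 2: (0, 1, 1, 2); set L[2][0]=2
  eliminate (3,0): mult=5, new row 3: (0, 6, 5, 1); set L[3][0]=5
k=1: U[1][1]=5
  eliminate (2,1): mult=3, new row 2: (0, 0, 5, 1); set L[2][1]=3
  eliminate (3,1): mult=4, new row 3: (0, 0, 1, 2); set L[3][1]=4
k=2: U[2][2]=5
  eliminate (3,2): mult=3, new row 3: (0, 0, 0, 6); set L[3][2]=3

L[2][1] = 3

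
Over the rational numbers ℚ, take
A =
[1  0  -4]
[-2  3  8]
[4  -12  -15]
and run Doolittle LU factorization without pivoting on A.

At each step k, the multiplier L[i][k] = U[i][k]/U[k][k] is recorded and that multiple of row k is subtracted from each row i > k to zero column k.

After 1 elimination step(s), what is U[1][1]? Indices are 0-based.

Step 1: pivot at (0,0) is 1.
  row1 ← row1 − (-2)·row0  ⇒  L[1][0]=-2, U row1=(0, 3, 0)
  row2 ← row2 − (4)·row0  ⇒  L[2][0]=4, U row2=(0, -12, 1)

U[1][1] = 3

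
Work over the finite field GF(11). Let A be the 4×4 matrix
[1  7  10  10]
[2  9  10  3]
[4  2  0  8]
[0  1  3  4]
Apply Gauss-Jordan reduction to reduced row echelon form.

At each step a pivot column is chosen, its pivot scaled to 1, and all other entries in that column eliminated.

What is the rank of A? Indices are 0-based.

step 1: normalize row 0 (÷1) = (1, 7, 10, 10)
  row 1: subtract 2×row0 = (0, 6, 1, 5)
  row 2: subtract 4×row0 = (0, 7, 4, 1)
step 2: normalize row 1 (÷6) = (0, 1, 2, 10)
  row 0: subtract 7×row1 = (1, 0, 7, 6)
  row 2: subtract 7×row1 = (0, 0, 1, 8)
  row 3: subtract 1×row1 = (0, 0, 1, 5)
step 3: normalize row 2 (÷1) = (0, 0, 1, 8)
  row 0: subtract 7×row2 = (1, 0, 0, 5)
  row 1: subtract 2×row2 = (0, 1, 0, 5)
  row 3: subtract 1×row2 = (0, 0, 0, 8)
step 4: normalize row 3 (÷8) = (0, 0, 0, 1)
  row 0: subtract 5×row3 = (1, 0, 0, 0)
  row 1: subtract 5×row3 = (0, 1, 0, 0)
  row 2: subtract 8×row3 = (0, 0, 1, 0)

rank = 4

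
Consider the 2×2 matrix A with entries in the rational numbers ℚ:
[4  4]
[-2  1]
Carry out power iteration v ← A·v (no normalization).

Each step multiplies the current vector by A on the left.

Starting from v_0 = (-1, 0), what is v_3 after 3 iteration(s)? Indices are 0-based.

v_0 = (-1, 0).
v_1 = A·v_0 = (-4, 2).
v_2 = A·v_1 = (-8, 10).
v_3 = A·v_2 = (8, 26).

v_3 = (8, 26)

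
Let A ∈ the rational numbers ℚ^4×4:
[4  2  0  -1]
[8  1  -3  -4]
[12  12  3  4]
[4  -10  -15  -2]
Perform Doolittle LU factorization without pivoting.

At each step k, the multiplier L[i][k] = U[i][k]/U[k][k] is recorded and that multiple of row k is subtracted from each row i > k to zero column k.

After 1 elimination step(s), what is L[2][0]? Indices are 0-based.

L[2][0] = 3

k=0: U[0][0]=4
  eliminate (1,0): mult=2, new row 1: (0, -3, -3, -2); set L[1][0]=2
  eliminate (2,0): mult=3, new row 2: (0, 6, 3, 7); set L[2][0]=3
  eliminate (3,0): mult=1, new row 3: (0, -12, -15, -1); set L[3][0]=1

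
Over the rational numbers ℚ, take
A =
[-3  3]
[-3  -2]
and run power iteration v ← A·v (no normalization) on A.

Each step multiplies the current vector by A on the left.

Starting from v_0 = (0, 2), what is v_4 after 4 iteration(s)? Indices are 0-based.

v_4 = (150, -400)

v_0 = (0, 2).
v_1 = A·v_0 = (6, -4).
v_2 = A·v_1 = (-30, -10).
v_3 = A·v_2 = (60, 110).
v_4 = A·v_3 = (150, -400).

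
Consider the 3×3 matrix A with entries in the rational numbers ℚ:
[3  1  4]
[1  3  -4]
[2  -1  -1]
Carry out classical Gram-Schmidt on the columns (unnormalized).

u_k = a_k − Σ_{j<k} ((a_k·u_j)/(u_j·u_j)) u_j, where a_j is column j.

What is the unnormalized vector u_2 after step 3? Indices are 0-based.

u_2 = (196/69, -140/69, -224/69)

Step 1: u_0 = a_0 = (3, 1, 2).
Step 2: u_1 = a_1 − (2/7)·u_0 = (1/7, 19/7, -11/7).
Step 3: u_2 = a_2 − (3/7)·u_0 − (-61/69)·u_1 = (196/69, -140/69, -224/69).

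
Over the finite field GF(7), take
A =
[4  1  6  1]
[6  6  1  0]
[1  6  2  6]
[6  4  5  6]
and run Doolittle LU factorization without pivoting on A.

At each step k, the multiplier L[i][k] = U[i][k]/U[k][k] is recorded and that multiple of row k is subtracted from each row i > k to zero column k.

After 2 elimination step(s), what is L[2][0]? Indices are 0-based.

k=0: U[0][0]=4
  eliminate (1,0): mult=5, new row 1: (0, 1, 6, 2); set L[1][0]=5
  eliminate (2,0): mult=2, new row 2: (0, 4, 4, 4); set L[2][0]=2
  eliminate (3,0): mult=5, new row 3: (0, 6, 3, 1); set L[3][0]=5
k=1: U[1][1]=1
  eliminate (2,1): mult=4, new row 2: (0, 0, 1, 3); set L[2][1]=4
  eliminate (3,1): mult=6, new row 3: (0, 0, 2, 3); set L[3][1]=6

L[2][0] = 2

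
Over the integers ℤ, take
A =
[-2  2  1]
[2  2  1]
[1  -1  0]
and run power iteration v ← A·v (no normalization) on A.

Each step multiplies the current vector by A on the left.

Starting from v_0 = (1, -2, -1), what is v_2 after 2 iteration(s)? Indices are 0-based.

v_2 = (11, -17, -4)

v_0 = (1, -2, -1).
v_1 = A·v_0 = (-7, -3, 3).
v_2 = A·v_1 = (11, -17, -4).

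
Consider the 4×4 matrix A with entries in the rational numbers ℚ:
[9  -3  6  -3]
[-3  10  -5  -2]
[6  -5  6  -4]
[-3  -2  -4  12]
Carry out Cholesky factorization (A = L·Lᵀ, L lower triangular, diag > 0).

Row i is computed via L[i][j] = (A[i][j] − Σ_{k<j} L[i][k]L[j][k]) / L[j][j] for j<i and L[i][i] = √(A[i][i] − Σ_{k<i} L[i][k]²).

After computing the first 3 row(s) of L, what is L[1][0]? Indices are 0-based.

Step 1: L[0][0] = √(9) = 3.
  L[1][0] = (-3) / L[0][0] = -1.
Step 2: L[1][1] = √(9) = 3.
  L[2][0] = (6) / L[0][0] = 2.
  L[2][1] = (-3) / L[1][1] = -1.
Step 3: L[2][2] = √(1) = 1.

L[1][0] = -1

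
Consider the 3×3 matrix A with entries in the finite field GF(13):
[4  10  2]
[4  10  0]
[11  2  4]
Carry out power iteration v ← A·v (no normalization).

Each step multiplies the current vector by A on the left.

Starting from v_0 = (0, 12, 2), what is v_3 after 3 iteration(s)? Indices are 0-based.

v_3 = (8, 2, 1)

v_0 = (0, 12, 2).
v_1 = A·v_0 = (7, 3, 6).
v_2 = A·v_1 = (5, 6, 3).
v_3 = A·v_2 = (8, 2, 1).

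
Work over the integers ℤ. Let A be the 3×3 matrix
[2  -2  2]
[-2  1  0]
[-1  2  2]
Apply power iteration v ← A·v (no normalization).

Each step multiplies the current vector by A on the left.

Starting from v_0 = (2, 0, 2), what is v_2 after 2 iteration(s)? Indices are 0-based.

v_0 = (2, 0, 2).
v_1 = A·v_0 = (8, -4, 2).
v_2 = A·v_1 = (28, -20, -12).

v_2 = (28, -20, -12)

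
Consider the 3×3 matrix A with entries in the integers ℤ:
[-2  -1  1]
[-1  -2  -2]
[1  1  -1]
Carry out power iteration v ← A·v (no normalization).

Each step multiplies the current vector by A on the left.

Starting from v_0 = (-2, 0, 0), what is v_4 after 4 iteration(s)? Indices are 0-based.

v_4 = (-100, 4, 64)

v_0 = (-2, 0, 0).
v_1 = A·v_0 = (4, 2, -2).
v_2 = A·v_1 = (-12, -4, 8).
v_3 = A·v_2 = (36, 4, -24).
v_4 = A·v_3 = (-100, 4, 64).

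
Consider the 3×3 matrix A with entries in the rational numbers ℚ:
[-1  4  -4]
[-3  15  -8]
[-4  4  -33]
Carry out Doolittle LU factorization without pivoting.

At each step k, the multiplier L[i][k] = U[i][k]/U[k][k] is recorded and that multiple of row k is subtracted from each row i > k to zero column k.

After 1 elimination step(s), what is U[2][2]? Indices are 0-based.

U[2][2] = -17

[col 0] pivot -1
  R1 -= 3*R0 → (0, 3, 4)  (L[1][0] := 3)
  R2 -= 4*R0 → (0, -12, -17)  (L[2][0] := 4)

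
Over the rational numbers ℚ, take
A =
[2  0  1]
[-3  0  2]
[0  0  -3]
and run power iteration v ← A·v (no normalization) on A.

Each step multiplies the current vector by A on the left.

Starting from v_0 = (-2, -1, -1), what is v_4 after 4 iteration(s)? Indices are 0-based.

v_4 = (-19, 123, -81)

v_0 = (-2, -1, -1).
v_1 = A·v_0 = (-5, 4, 3).
v_2 = A·v_1 = (-7, 21, -9).
v_3 = A·v_2 = (-23, 3, 27).
v_4 = A·v_3 = (-19, 123, -81).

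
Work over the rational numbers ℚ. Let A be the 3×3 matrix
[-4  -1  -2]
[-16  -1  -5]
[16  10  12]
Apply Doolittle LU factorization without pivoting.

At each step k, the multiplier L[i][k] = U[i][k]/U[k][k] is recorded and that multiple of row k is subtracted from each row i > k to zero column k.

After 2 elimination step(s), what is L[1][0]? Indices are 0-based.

L[1][0] = 4

k=0: U[0][0]=-4
  eliminate (1,0): mult=4, new row 1: (0, 3, 3); set L[1][0]=4
  eliminate (2,0): mult=-4, new row 2: (0, 6, 4); set L[2][0]=-4
k=1: U[1][1]=3
  eliminate (2,1): mult=2, new row 2: (0, 0, -2); set L[2][1]=2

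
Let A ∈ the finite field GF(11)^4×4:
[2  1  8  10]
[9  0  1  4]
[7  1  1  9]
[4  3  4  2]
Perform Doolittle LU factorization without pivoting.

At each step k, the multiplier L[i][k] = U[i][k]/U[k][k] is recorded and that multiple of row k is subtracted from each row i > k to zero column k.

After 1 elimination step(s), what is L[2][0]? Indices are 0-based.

L[2][0] = 9

[col 0] pivot 2
  R1 -= 10*R0 → (0, 1, 9, 3)  (L[1][0] := 10)
  R2 -= 9*R0 → (0, 3, 6, 7)  (L[2][0] := 9)
  R3 -= 2*R0 → (0, 1, 10, 4)  (L[3][0] := 2)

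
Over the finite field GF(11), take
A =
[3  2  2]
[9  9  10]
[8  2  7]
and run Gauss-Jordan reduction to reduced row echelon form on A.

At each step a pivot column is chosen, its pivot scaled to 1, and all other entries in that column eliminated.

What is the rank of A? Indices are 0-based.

rank = 2

[1] R0 /= 3  ⇒  (1, 8, 8)
     R1 -= 9·R0  ⇒  (0, 3, 4)
     R2 -= 8·R0  ⇒  (0, 4, 9)
[2] R1 /= 3  ⇒  (0, 1, 5)
     R0 -= 8·R1  ⇒  (1, 0, 1)
     R2 -= 4·R1  ⇒  (0, 0, 0)
column 2 empty below row 2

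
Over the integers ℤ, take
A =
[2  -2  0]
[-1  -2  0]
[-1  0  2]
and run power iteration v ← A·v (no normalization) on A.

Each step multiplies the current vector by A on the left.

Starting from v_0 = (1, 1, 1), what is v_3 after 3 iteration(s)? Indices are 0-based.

v_0 = (1, 1, 1).
v_1 = A·v_0 = (0, -3, 1).
v_2 = A·v_1 = (6, 6, 2).
v_3 = A·v_2 = (0, -18, -2).

v_3 = (0, -18, -2)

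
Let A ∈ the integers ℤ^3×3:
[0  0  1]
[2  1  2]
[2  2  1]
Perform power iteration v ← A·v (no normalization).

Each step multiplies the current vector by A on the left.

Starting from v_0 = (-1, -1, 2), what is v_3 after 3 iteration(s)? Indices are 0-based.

v_0 = (-1, -1, 2).
v_1 = A·v_0 = (2, 1, -2).
v_2 = A·v_1 = (-2, 1, 4).
v_3 = A·v_2 = (4, 5, 2).

v_3 = (4, 5, 2)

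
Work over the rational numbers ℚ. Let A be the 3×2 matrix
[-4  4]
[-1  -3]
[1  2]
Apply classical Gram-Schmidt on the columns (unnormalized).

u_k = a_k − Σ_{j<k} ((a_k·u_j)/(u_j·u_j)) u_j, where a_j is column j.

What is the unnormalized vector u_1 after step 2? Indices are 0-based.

Step 1: u_0 = a_0 = (-4, -1, 1).
Step 2: u_1 = a_1 − (-11/18)·u_0 = (14/9, -65/18, 47/18).

u_1 = (14/9, -65/18, 47/18)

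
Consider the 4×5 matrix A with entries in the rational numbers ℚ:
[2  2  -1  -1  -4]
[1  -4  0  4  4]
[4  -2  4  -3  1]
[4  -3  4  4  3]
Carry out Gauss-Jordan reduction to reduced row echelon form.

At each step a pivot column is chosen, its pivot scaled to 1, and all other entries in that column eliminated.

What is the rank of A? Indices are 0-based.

[1] R0 /= 2  ⇒  (1, 1, -1/2, -1/2, -2)
     R1 -= 1·R0  ⇒  (0, -5, 1/2, 9/2, 6)
     R2 -= 4·R0  ⇒  (0, -6, 6, -1, 9)
     R3 -= 4·R0  ⇒  (0, -7, 6, 6, 11)
[2] R1 /= -5  ⇒  (0, 1, -1/10, -9/10, -6/5)
     R0 -= 1·R1  ⇒  (1, 0, -2/5, 2/5, -4/5)
     R2 -= -6·R1  ⇒  (0, 0, 27/5, -32/5, 9/5)
     R3 -= -7·R1  ⇒  (0, 0, 53/10, -3/10, 13/5)
[3] R2 /= 27/5  ⇒  (0, 0, 1, -32/27, 1/3)
     R0 -= -2/5·R2  ⇒  (1, 0, 0, -2/27, -2/3)
     R1 -= -1/10·R2  ⇒  (0, 1, 0, -55/54, -7/6)
     R3 -= 53/10·R2  ⇒  (0, 0, 0, 323/54, 5/6)
[4] R3 /= 323/54  ⇒  (0, 0, 0, 1, 45/323)
     R0 -= -2/27·R3  ⇒  (1, 0, 0, 0, -212/323)
     R1 -= -55/54·R3  ⇒  (0, 1, 0, 0, -331/323)
     R2 -= -32/27·R3  ⇒  (0, 0, 1, 0, 161/323)

rank = 4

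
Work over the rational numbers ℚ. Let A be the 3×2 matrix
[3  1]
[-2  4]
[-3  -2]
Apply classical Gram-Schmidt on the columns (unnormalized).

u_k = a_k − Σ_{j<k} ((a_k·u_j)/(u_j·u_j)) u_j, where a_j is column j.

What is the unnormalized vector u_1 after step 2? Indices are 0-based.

u_1 = (19/22, 45/11, -41/22)

Step 1: u_0 = a_0 = (3, -2, -3).
Step 2: u_1 = a_1 − (1/22)·u_0 = (19/22, 45/11, -41/22).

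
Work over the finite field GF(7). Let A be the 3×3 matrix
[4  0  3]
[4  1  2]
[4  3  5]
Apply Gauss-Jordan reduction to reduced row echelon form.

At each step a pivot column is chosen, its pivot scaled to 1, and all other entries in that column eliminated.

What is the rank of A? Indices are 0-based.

rank = 3

[1] R0 /= 4  ⇒  (1, 0, 6)
     R1 -= 4·R0  ⇒  (0, 1, 6)
     R2 -= 4·R0  ⇒  (0, 3, 2)
[2] R1 /= 1  ⇒  (0, 1, 6)
     R2 -= 3·R1  ⇒  (0, 0, 5)
[3] R2 /= 5  ⇒  (0, 0, 1)
     R0 -= 6·R2  ⇒  (1, 0, 0)
     R1 -= 6·R2  ⇒  (0, 1, 0)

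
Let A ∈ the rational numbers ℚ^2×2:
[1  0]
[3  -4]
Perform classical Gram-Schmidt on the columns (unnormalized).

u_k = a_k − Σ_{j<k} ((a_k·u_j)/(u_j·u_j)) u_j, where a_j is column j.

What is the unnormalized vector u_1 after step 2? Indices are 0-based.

u_1 = (6/5, -2/5)

Step 1: u_0 = a_0 = (1, 3).
Step 2: u_1 = a_1 − (-6/5)·u_0 = (6/5, -2/5).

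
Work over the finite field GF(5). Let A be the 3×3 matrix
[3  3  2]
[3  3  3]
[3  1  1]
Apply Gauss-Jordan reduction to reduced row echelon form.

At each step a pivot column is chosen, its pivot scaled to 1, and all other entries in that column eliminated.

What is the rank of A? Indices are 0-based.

rank = 3

pivot(0,0)=3: scale R0 → (1, 1, 4)
  clear (1,0): R1 −= (3)R0 → (0, 0, 1)
  clear (2,0): R2 −= (3)R0 → (0, 3, 4)
pivot(1,1): swap R1↔R2
pivot(1,1)=3: scale R1 → (0, 1, 3)
  clear (0,1): R0 −= (1)R1 → (1, 0, 1)
pivot(2,2)=1: scale R2 → (0, 0, 1)
  clear (0,2): R0 −= (1)R2 → (1, 0, 0)
  clear (1,2): R1 −= (3)R2 → (0, 1, 0)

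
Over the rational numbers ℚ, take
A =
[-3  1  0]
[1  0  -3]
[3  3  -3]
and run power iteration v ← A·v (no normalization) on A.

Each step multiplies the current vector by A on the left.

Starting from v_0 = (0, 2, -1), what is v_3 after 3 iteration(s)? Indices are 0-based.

v_3 = (-16, 33, -48)

v_0 = (0, 2, -1).
v_1 = A·v_0 = (2, 3, 9).
v_2 = A·v_1 = (-3, -25, -12).
v_3 = A·v_2 = (-16, 33, -48).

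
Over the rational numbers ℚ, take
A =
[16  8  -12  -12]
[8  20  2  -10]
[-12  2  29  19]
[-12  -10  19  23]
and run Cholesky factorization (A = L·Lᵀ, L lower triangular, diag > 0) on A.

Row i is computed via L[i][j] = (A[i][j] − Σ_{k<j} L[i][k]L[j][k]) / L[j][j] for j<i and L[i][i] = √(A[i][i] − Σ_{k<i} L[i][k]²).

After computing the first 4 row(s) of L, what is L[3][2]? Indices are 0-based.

Step 1: L[0][0] = √(16) = 4.
  L[1][0] = (8) / L[0][0] = 2.
Step 2: L[1][1] = √(16) = 4.
  L[2][0] = (-12) / L[0][0] = -3.
  L[2][1] = (8) / L[1][1] = 2.
Step 3: L[2][2] = √(16) = 4.
  L[3][0] = (-12) / L[0][0] = -3.
  L[3][1] = (-4) / L[1][1] = -1.
  L[3][2] = (12) / L[2][2] = 3.
Step 4: L[3][3] = √(4) = 2.

L[3][2] = 3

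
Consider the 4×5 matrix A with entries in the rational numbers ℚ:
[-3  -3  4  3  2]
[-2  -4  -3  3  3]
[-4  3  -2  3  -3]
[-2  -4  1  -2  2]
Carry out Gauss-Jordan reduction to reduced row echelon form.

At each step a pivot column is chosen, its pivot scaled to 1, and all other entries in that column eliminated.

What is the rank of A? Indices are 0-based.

rank = 4

[1] R0 /= -3  ⇒  (1, 1, -4/3, -1, -2/3)
     R1 -= -2·R0  ⇒  (0, -2, -17/3, 1, 5/3)
     R2 -= -4·R0  ⇒  (0, 7, -22/3, -1, -17/3)
     R3 -= -2·R0  ⇒  (0, -2, -5/3, -4, 2/3)
[2] R1 /= -2  ⇒  (0, 1, 17/6, -1/2, -5/6)
     R0 -= 1·R1  ⇒  (1, 0, -25/6, -1/2, 1/6)
     R2 -= 7·R1  ⇒  (0, 0, -163/6, 5/2, 1/6)
     R3 -= -2·R1  ⇒  (0, 0, 4, -5, -1)
[3] R2 /= -163/6  ⇒  (0, 0, 1, -15/163, -1/163)
     R0 -= -25/6·R2  ⇒  (1, 0, 0, -144/163, 23/163)
     R1 -= 17/6·R2  ⇒  (0, 1, 0, -39/163, -133/163)
     R3 -= 4·R2  ⇒  (0, 0, 0, -755/163, -159/163)
[4] R3 /= -755/163  ⇒  (0, 0, 0, 1, 159/755)
     R0 -= -144/163·R3  ⇒  (1, 0, 0, 0, 247/755)
     R1 -= -39/163·R3  ⇒  (0, 1, 0, 0, -578/755)
     R2 -= -15/163·R3  ⇒  (0, 0, 1, 0, 2/151)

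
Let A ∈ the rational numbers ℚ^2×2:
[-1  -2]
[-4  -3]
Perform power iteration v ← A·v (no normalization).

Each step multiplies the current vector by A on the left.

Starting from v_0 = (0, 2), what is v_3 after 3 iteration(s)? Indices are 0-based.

v_0 = (0, 2).
v_1 = A·v_0 = (-4, -6).
v_2 = A·v_1 = (16, 34).
v_3 = A·v_2 = (-84, -166).

v_3 = (-84, -166)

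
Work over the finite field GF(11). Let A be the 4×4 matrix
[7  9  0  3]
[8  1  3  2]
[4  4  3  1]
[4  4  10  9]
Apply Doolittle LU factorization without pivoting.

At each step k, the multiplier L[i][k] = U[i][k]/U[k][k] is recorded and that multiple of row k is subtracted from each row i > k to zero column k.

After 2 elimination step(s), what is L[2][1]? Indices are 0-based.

Step 1: pivot at (0,0) is 7.
  row1 ← row1 − (9)·row0  ⇒  L[1][0]=9, U row1=(0, 8, 3, 8)
  row2 ← row2 − (10)·row0  ⇒  L[2][0]=10, U row2=(0, 2, 3, 4)
  row3 ← row3 − (10)·row0  ⇒  L[3][0]=10, U row3=(0, 2, 10, 1)
Step 2: pivot at (1,1) is 8.
  row2 ← row2 − (3)·row1  ⇒  L[2][1]=3, U row2=(0, 0, 5, 2)
  row3 ← row3 − (3)·row1  ⇒  L[3][1]=3, U row3=(0, 0, 1, 10)

L[2][1] = 3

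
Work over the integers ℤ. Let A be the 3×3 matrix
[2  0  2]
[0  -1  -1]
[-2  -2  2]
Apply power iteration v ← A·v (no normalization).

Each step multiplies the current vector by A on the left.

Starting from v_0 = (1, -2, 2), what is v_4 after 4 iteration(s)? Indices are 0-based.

v_4 = (24, 30, -180)

v_0 = (1, -2, 2).
v_1 = A·v_0 = (6, 0, 6).
v_2 = A·v_1 = (24, -6, 0).
v_3 = A·v_2 = (48, 6, -36).
v_4 = A·v_3 = (24, 30, -180).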